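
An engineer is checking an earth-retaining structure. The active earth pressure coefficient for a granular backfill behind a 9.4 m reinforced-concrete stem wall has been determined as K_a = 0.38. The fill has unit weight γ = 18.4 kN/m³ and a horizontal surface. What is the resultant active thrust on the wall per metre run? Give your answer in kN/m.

309 kN/m

P = ½ K_a γ H² = 0.5 × 0.38 × 18.4 × 9.4² = 308.9 kN/m.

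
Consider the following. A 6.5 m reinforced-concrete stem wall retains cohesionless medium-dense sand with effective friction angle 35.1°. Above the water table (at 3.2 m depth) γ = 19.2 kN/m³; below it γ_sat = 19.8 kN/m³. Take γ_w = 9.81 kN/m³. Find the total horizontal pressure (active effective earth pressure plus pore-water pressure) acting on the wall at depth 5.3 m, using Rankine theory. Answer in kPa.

K_a = (1 − sin φ)/(1 + sin φ) = 0.2698.
γ' = 19.8 − 9.81 = 9.990 kN/m³.
Effective vertical stress at 5.3 m: σ'_v = 19.2×3.2 + 9.990×2.10 = 82.42 kPa.
σ'_h = K_a σ'_v = 0.2698 × 82.42 = 22.24 kPa; u = γ_w × 2.10 = 20.60 kPa.
Total σ_h = 22.24 + 20.60 = 42.84 kPa.

42.8 kPa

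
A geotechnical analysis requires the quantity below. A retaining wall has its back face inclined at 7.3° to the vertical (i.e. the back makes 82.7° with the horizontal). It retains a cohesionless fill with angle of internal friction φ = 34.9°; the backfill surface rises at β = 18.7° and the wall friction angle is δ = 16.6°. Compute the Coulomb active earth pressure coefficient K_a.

0.391

K_a = sin²(α+φ) / [sin²α · sin(α−δ) · (1 + √{sin(φ+δ)sin(φ−β) / (sin(α−δ)sin(α+β))})²].
With α = 82.7°, φ = 34.9°, δ = 16.6°, β = 18.7°: K_a = 0.3914.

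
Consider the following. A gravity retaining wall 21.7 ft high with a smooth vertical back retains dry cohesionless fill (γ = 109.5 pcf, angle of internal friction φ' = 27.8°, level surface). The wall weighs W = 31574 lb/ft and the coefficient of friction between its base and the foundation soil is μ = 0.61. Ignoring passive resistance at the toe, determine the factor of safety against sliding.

2.05

K_a = tan²(45° − 27.8°/2) = 0.3639.
P_a = ½K_aγH² = 0.5×0.3639×109.5×21.7² = 9382 lb/ft, acting at H/3 = 7.233 ft above the base.
FS_sliding = μW / P_a = 0.61×31574 / 9382 = 2.053.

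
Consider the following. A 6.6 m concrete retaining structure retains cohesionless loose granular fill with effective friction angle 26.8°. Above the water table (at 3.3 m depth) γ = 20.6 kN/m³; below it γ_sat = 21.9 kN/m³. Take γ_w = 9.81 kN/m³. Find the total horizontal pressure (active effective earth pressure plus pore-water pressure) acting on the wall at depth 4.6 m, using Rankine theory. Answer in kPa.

44.4 kPa

K_a = (1 − sin φ)/(1 + sin φ) = 0.3785.
γ' = 21.9 − 9.81 = 12.09 kN/m³.
Effective vertical stress at 4.6 m: σ'_v = 20.6×3.3 + 12.09×1.30 = 83.70 kPa.
σ'_h = K_a σ'_v = 0.3785 × 83.70 = 31.68 kPa; u = γ_w × 1.30 = 12.75 kPa.
Total σ_h = 31.68 + 12.75 = 44.43 kPa.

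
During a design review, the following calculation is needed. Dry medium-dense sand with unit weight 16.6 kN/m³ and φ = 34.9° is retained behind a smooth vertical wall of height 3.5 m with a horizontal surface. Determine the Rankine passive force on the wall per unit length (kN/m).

374 kN/m

K_p = tan²(45° + φ/2) = 3.674.
P_p = ½ K_p γ H² = 0.5 × 3.674 × 16.6 × 3.5² = 373.6 kN/m.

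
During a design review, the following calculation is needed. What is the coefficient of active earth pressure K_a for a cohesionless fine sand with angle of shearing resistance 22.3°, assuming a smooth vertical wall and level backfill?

K_a = tan²(45° − φ/2) = tan²(33.85°) = 0.4498.

0.450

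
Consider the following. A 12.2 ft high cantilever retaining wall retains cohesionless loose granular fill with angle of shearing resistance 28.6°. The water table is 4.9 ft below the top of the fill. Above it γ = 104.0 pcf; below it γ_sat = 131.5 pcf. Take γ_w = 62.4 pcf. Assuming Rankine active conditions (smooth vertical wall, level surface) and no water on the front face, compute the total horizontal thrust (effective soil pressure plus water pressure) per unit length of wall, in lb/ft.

K_a = tan²(45° − φ/2) = 0.3525.
γ' = 131.5 − 62.4 = 69.10 pcf. Depth below WT = 7.3 ft.
σ'_h at WT = K_a γ d_w = 179.7 psf; at base = 179.7 + K_a γ' × 7.3 = 357.5 psf.
P₁ (0–4.9 ft) = ½×179.7×4.9 = 440.2. P₂ (4.9–12.2 ft) = ½(179.7+357.5)×7.3 = 1961.
P_w = ½ γ_w h₂² = 0.5×62.4×7.3² = 1663. Total = 440.2+1961+1663 = 4063 lb/ft.

4060 lb/ft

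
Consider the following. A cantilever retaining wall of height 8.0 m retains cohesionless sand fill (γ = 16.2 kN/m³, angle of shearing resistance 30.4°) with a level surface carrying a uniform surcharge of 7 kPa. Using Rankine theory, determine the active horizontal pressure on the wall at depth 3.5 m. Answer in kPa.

20.9 kPa

K_a = (1 − sin φ)/(1 + sin φ) = 0.3280.
σ_v = γz + q = 16.2 × 3.5 + 7 = 63.70 kPa.
σ_h = K_a σ_v = 0.3280 × 63.70 = 20.89 kPa.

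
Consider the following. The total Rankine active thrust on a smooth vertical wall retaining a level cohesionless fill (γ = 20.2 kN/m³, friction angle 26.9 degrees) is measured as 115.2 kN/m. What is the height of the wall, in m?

K_a = 0.3770. P_a = ½ K_a γ H² ⇒ H = √(2P_a/(K_a γ)).
H = √(2×115.2/(0.3770×20.2)) = 5.500 m.

5.50 m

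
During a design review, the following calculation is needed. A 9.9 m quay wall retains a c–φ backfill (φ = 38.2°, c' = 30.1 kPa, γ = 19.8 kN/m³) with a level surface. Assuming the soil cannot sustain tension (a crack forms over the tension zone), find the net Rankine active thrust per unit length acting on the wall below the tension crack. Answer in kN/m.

30.9 kN/m

K_a = 0.2358; √K_a = 0.4856.
Tension-crack depth z_c = 2c/(γ√K_a) = 2×30.1/(19.8×0.4856) = 6.261 m.
σ_a at base = K_a γ H − 2c√K_a = 0.2358×19.8×9.9 − 2×30.1×0.4856 = 16.99 kPa.
P_a = ½ × 16.99 × (H − z_c) = 0.5×16.99×3.639 = 30.90 kN/m.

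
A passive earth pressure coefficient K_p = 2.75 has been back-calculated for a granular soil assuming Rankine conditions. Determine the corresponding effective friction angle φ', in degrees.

K_p = (1+sin φ)/(1−sin φ) ⇒ sin φ = (K_p − 1)/(K_p + 1) = 0.4667.
φ = arcsin(0.4667) = 27.82°.

27.8°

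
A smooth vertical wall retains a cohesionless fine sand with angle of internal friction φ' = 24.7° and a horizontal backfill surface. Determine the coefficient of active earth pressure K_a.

K_a = tan²(45° − φ/2) = tan²(32.65°) = 0.4106.

0.411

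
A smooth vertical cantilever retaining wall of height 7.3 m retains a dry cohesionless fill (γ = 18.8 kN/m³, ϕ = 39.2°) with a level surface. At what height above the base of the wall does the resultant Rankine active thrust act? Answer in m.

K_a = 0.2255.
The pressure distribution is triangular, so the resultant acts at H/3 above the base = 7.3/3 = 2.433 m.

2.43 m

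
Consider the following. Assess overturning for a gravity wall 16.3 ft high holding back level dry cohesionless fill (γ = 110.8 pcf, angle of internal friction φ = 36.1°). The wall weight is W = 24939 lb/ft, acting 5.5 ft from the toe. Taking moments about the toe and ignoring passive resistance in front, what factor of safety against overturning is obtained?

K_a = tan²(45° − 36.1°/2) = 0.2585.
P_a = ½K_aγH² = 0.5×0.2585×110.8×16.3² = 3805 lb/ft, acting at H/3 = 5.433 ft above the base.
Overturning moment M_o = P_a × H/3 = 3805 × 5.433 = 20670.
Resisting moment M_r = W × 5.5 = 24939 × 5.5 = 137200.
FS_overturning = M_r/M_o = 137200/20670 = 6.635.

6.63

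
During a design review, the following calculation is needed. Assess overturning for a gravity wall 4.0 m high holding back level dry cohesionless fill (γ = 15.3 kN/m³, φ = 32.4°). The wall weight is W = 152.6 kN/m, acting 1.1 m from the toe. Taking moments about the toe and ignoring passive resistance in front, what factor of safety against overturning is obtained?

K_a = tan²(45° − 32.4°/2) = 0.3022.
P_a = ½K_aγH² = 0.5×0.3022×15.3×4.0² = 36.99 kN/m, acting at H/3 = 1.333 m above the base.
Overturning moment M_o = P_a × H/3 = 36.99 × 1.333 = 49.32.
Resisting moment M_r = W × 1.1 = 152.6 × 1.1 = 167.9.
FS_overturning = M_r/M_o = 167.9/49.32 = 3.403.

3.40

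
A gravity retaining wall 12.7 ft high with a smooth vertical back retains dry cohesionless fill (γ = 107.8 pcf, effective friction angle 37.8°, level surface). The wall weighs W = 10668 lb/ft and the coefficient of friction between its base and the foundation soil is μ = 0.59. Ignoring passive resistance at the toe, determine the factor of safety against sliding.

3.02

K_a = tan²(45° − 37.8°/2) = 0.2400.
P_a = ½K_aγH² = 0.5×0.2400×107.8×12.7² = 2086 lb/ft, acting at H/3 = 4.233 ft above the base.
FS_sliding = μW / P_a = 0.59×10668 / 2086 = 3.017.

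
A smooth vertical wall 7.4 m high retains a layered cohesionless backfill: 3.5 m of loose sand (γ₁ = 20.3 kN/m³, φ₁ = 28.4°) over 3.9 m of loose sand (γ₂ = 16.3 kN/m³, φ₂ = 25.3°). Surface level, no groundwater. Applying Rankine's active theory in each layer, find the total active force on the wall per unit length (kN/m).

K_a1 = tan²(45°−28.4°/2) = 0.3554; K_a2 = tan²(45°−25.3°/2) = 0.4012.
Layer 1: σ at base = K_a1 γ₁ h₁ = 25.25 kPa; P₁ = ½×25.25×3.5 = 44.18.
Layer 2: σ_v at top = γ₁h₁ = 71.05; σ_h top = K_a2×71.05 = 28.50; σ_h base = K_a2×(71.05+16.3×3.9) = 54.01.
P₂ = ½(28.50+54.01)×3.9 = 160.9. Total P_a = 44.18+160.9 = 205.1 kN/m.

205 kN/m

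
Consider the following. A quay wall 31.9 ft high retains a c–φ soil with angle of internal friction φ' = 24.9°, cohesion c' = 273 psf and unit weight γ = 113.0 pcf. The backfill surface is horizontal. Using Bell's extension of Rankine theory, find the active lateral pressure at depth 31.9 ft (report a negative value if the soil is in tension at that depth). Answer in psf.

K_a = (1 − sin φ)/(1 + sin φ) = 0.4074.
σ_a = K_a γ z − 2c√K_a = 0.4074×113.0×31.9 − 2×273×0.6383 = 1120 psf.

1120 psf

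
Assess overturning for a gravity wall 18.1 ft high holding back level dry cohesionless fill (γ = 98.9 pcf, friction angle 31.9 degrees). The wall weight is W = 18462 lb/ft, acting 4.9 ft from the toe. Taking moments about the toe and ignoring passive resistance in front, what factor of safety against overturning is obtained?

3.00

K_a = tan²(45° − 31.9°/2) = 0.3085.
P_a = ½K_aγH² = 0.5×0.3085×98.9×18.1² = 4998 lb/ft, acting at H/3 = 6.033 ft above the base.
Overturning moment M_o = P_a × H/3 = 4998 × 6.033 = 30160.
Resisting moment M_r = W × 4.9 = 18462 × 4.9 = 90460.
FS_overturning = M_r/M_o = 90460/30160 = 3.000.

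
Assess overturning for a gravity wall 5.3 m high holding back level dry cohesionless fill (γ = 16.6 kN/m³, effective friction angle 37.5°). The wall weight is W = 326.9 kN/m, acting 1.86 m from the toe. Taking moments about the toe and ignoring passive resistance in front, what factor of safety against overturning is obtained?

6.07

K_a = tan²(45° − 37.5°/2) = 0.2432.
P_a = ½K_aγH² = 0.5×0.2432×16.6×5.3² = 56.70 kN/m, acting at H/3 = 1.767 m above the base.
Overturning moment M_o = P_a × H/3 = 56.70 × 1.767 = 100.2.
Resisting moment M_r = W × 1.86 = 326.9 × 1.86 = 608.0.
FS_overturning = M_r/M_o = 608.0/100.2 = 6.070.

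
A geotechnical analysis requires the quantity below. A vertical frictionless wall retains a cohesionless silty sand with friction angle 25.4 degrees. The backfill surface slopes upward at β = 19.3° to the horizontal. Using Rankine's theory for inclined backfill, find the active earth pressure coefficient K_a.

K_a = cos β · (cos β − √(cos²β − cos²φ)) / (cos β + √(cos²β − cos²φ)).
cos β = 0.9438, cos φ = 0.9033, √(cos²β − cos²φ) = 0.2734.
K_a = 0.9438 × (0.9438 − 0.2734)/(0.9438 + 0.2734) = 0.5198.

0.520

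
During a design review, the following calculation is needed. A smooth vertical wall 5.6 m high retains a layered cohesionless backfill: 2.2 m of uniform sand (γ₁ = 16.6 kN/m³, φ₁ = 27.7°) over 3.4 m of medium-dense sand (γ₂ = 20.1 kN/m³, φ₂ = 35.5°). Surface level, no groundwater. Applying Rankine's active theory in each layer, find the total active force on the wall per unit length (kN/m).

78.4 kN/m

K_a1 = tan²(45°−27.7°/2) = 0.3653; K_a2 = tan²(45°−35.5°/2) = 0.2653.
Layer 1: σ at base = K_a1 γ₁ h₁ = 13.34 kPa; P₁ = ½×13.34×2.2 = 14.68.
Layer 2: σ_v at top = γ₁h₁ = 36.52; σ_h top = K_a2×36.52 = 9.687; σ_h base = K_a2×(36.52+20.1×3.4) = 27.82.
P₂ = ½(9.687+27.82)×3.4 = 63.75. Total P_a = 14.68+63.75 = 78.43 kN/m.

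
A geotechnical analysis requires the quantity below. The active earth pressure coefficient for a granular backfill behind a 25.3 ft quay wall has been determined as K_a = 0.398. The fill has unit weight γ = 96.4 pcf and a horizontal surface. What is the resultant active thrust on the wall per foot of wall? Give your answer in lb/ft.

P = ½ K_a γ H² = 0.5 × 0.398 × 96.4 × 25.3² = 12280 lb/ft.

12300 lb/ft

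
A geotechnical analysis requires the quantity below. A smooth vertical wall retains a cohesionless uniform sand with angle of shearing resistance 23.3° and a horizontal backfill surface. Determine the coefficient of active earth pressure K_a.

K_a = tan²(45° − φ/2) = tan²(33.35°) = 0.4331.

0.433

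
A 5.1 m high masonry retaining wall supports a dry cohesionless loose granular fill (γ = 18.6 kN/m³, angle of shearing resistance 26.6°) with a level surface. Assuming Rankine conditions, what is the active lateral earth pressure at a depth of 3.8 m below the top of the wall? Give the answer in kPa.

27.0 kPa

K_a = (1 − sin φ)/(1 + sin φ) = 0.3814.
σ_h = K_a γ z = 0.3814 × 18.6 × 3.8 = 26.96 kPa.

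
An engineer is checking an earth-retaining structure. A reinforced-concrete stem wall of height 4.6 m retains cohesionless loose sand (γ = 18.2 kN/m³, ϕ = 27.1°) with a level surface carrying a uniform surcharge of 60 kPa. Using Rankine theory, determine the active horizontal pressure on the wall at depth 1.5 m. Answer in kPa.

K_a = (1 − sin φ)/(1 + sin φ) = 0.3741.
σ_v = γz + q = 18.2 × 1.5 + 60 = 87.30 kPa.
σ_h = K_a σ_v = 0.3741 × 87.30 = 32.66 kPa.

32.7 kPa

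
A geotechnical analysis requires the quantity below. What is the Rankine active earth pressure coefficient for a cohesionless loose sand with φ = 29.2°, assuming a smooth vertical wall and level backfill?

K_a = tan²(45° − φ/2) = tan²(30.40°) = 0.3442.

0.344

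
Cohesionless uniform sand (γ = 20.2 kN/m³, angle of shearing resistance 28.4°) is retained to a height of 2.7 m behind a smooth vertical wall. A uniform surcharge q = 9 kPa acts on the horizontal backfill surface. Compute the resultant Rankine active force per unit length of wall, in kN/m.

K_a = tan²(45° − φ/2) = 0.3554.
Soil triangle: ½ K_a γ H² = 0.5×0.3554×20.2×2.7² = 26.16 kN/m.
Surcharge rectangle: K_a q H = 0.3554×9×2.7 = 8.635 kN/m.
Total = 26.16 + 8.635 = 34.80 kN/m.

34.8 kN/m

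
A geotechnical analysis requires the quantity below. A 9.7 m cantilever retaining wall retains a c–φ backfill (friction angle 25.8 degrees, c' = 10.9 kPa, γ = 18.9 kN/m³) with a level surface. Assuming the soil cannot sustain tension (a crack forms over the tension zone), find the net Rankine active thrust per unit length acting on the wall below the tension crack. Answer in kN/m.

K_a = 0.3935; √K_a = 0.6273.
Tension-crack depth z_c = 2c/(γ√K_a) = 2×10.9/(18.9×0.6273) = 1.839 m.
σ_a at base = K_a γ H − 2c√K_a = 0.3935×18.9×9.7 − 2×10.9×0.6273 = 58.47 kPa.
P_a = ½ × 58.47 × (H − z_c) = 0.5×58.47×7.861 = 229.8 kN/m.

230 kN/m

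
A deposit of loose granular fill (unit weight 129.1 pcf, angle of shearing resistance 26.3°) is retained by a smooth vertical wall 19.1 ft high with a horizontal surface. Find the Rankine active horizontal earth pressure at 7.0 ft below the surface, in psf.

349 psf

K_a = (1 − sin φ)/(1 + sin φ) = 0.3859.
σ_h = K_a γ z = 0.3859 × 129.1 × 7.0 = 348.8 psf.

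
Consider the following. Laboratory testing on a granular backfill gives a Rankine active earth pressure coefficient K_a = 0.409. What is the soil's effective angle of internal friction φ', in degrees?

24.8°

K_a = tan²(45° − φ/2) ⇒ 45° − φ/2 = arctan(√0.409) = 32.60°.
φ = 2(45° − 32.60°) = 24.80°.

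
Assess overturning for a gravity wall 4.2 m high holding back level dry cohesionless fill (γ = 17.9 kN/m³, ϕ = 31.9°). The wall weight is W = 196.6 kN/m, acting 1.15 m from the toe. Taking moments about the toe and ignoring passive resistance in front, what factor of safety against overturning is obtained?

3.32

K_a = tan²(45° − 31.9°/2) = 0.3085.
P_a = ½K_aγH² = 0.5×0.3085×17.9×4.2² = 48.71 kN/m, acting at H/3 = 1.400 m above the base.
Overturning moment M_o = P_a × H/3 = 48.71 × 1.400 = 68.19.
Resisting moment M_r = W × 1.15 = 196.6 × 1.15 = 226.1.
FS_overturning = M_r/M_o = 226.1/68.19 = 3.315.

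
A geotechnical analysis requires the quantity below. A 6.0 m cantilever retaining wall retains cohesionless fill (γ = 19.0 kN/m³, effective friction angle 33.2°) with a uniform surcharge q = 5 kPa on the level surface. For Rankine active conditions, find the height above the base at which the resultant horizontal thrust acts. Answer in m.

2.08 m

K_a = 0.2924.
Triangular part P₁ = ½K_aγH² = 99.99 at H/3 = 2.000 m; rectangular part P₂ = K_a q H = 8.771 at H/2 = 3.000 m.
ȳ = (P₁·2.000 + P₂·3.000)/(P₁+P₂) = 2.081 m.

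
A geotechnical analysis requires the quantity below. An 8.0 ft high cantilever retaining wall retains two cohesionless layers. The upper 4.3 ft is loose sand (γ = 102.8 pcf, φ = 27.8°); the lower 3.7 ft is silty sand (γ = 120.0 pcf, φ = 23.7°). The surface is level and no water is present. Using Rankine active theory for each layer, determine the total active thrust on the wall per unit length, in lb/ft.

K_a1 = tan²(45°−27.8°/2) = 0.3639; K_a2 = tan²(45°−23.7°/2) = 0.4266.
Layer 1: σ at base = K_a1 γ₁ h₁ = 160.9 psf; P₁ = ½×160.9×4.3 = 345.8.
Layer 2: σ_v at top = γ₁h₁ = 442.0; σ_h top = K_a2×442.0 = 188.6; σ_h base = K_a2×(442.0+120.0×3.7) = 378.0.
P₂ = ½(188.6+378.0)×3.7 = 1048. Total P_a = 345.8+1048 = 1394 lb/ft.

1390 lb/ft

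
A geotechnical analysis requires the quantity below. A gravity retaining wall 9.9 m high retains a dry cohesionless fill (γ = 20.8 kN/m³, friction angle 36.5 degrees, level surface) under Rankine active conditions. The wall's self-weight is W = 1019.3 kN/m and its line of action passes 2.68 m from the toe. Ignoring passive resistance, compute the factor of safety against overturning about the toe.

3.20

K_a = tan²(45° − 36.5°/2) = 0.2541.
P_a = ½K_aγH² = 0.5×0.2541×20.8×9.9² = 259.0 kN/m, acting at H/3 = 3.300 m above the base.
Overturning moment M_o = P_a × H/3 = 259.0 × 3.300 = 854.6.
Resisting moment M_r = W × 2.68 = 1019.3 × 2.68 = 2732.
FS_overturning = M_r/M_o = 2732/854.6 = 3.197.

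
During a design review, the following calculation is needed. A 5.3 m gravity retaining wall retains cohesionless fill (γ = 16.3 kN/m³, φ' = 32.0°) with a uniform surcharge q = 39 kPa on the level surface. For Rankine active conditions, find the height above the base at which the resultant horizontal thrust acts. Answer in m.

K_a = 0.3073.
Triangular part P₁ = ½K_aγH² = 70.34 at H/3 = 1.767 m; rectangular part P₂ = K_a q H = 63.51 at H/2 = 2.650 m.
ȳ = (P₁·1.767 + P₂·2.650)/(P₁+P₂) = 2.186 m.

2.19 m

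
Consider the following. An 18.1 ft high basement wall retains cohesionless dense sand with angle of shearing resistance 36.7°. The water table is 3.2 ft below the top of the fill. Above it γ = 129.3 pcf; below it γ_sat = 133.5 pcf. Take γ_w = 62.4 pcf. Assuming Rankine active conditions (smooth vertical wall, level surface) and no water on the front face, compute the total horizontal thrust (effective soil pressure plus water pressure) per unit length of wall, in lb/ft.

10600 lb/ft

K_a = tan²(45° − φ/2) = 0.2519.
γ' = 133.5 − 62.4 = 71.10 pcf. Depth below WT = 14.9 ft.
σ'_h at WT = K_a γ d_w = 104.2 psf; at base = 104.2 + K_a γ' × 14.9 = 371.0 psf.
P₁ (0–3.2 ft) = ½×104.2×3.2 = 166.7. P₂ (3.2–18.1 ft) = ½(104.2+371.0)×14.9 = 3540.
P_w = ½ γ_w h₂² = 0.5×62.4×14.9² = 6927. Total = 166.7+3540+6927 = 10630 lb/ft.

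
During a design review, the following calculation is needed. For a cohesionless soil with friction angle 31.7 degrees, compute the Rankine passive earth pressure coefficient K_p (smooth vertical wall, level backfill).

K_p = (1 + sin φ)/(1 − sin φ) = tan²(45° + 31.7°/2) = 3.215.

3.21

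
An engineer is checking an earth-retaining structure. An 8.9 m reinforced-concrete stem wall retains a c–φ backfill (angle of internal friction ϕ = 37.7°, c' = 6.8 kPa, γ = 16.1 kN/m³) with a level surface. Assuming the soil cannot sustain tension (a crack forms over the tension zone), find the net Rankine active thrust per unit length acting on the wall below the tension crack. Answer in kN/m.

100 kN/m

K_a = 0.2411; √K_a = 0.4910.
Tension-crack depth z_c = 2c/(γ√K_a) = 2×6.8/(16.1×0.4910) = 1.720 m.
σ_a at base = K_a γ H − 2c√K_a = 0.2411×16.1×8.9 − 2×6.8×0.4910 = 27.86 kPa.
P_a = ½ × 27.86 × (H − z_c) = 0.5×27.86×7.180 = 100.0 kN/m.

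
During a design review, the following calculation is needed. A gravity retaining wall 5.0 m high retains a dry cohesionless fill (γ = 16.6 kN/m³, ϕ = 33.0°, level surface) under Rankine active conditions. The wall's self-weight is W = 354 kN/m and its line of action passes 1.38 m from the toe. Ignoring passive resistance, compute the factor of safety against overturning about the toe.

K_a = tan²(45° − 33.0°/2) = 0.2948.
P_a = ½K_aγH² = 0.5×0.2948×16.6×5.0² = 61.17 kN/m, acting at H/3 = 1.667 m above the base.
Overturning moment M_o = P_a × H/3 = 61.17 × 1.667 = 102.0.
Resisting moment M_r = W × 1.38 = 354 × 1.38 = 488.5.
FS_overturning = M_r/M_o = 488.5/102.0 = 4.792.

4.79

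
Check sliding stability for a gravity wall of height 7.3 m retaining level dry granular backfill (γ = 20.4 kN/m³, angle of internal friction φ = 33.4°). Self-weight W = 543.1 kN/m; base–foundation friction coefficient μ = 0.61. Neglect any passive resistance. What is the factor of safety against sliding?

K_a = tan²(45° − 33.4°/2) = 0.2899.
P_a = ½K_aγH² = 0.5×0.2899×20.4×7.3² = 157.6 kN/m, acting at H/3 = 2.433 m above the base.
FS_sliding = μW / P_a = 0.61×543.1 / 157.6 = 2.102.

2.10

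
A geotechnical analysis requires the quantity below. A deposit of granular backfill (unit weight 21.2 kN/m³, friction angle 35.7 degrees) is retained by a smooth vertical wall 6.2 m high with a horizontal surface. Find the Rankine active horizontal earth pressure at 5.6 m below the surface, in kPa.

31.2 kPa

K_a = (1 − sin φ)/(1 + sin φ) = 0.2630.
σ_h = K_a γ z = 0.2630 × 21.2 × 5.6 = 31.22 kPa.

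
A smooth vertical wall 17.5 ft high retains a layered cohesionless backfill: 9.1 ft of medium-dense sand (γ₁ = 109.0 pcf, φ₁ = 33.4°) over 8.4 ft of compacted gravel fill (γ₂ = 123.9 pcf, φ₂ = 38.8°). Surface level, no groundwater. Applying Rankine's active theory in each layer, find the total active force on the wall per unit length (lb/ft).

K_a1 = tan²(45°−33.4°/2) = 0.2899; K_a2 = tan²(45°−38.8°/2) = 0.2296.
Layer 1: σ at base = K_a1 γ₁ h₁ = 287.6 psf; P₁ = ½×287.6×9.1 = 1308.
Layer 2: σ_v at top = γ₁h₁ = 991.9; σ_h top = K_a2×991.9 = 227.7; σ_h base = K_a2×(991.9+123.9×8.4) = 466.6.
P₂ = ½(227.7+466.6)×8.4 = 2916. Total P_a = 1308+2916 = 4225 lb/ft.

4220 lb/ft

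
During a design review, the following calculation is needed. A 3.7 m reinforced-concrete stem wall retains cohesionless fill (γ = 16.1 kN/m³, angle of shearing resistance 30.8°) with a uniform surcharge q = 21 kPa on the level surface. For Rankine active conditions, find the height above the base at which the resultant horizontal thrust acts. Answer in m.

K_a = 0.3227.
Triangular part P₁ = ½K_aγH² = 35.56 at H/3 = 1.233 m; rectangular part P₂ = K_a q H = 25.07 at H/2 = 1.850 m.
ȳ = (P₁·1.233 + P₂·1.850)/(P₁+P₂) = 1.488 m.

1.49 m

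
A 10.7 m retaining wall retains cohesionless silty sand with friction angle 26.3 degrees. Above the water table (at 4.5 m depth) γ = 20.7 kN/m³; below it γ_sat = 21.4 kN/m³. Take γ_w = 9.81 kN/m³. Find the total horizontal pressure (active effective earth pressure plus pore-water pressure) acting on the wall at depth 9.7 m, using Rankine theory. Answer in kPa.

110 kPa

K_a = (1 − sin φ)/(1 + sin φ) = 0.3859.
γ' = 21.4 − 9.81 = 11.59 kN/m³.
Effective vertical stress at 9.7 m: σ'_v = 20.7×4.5 + 11.59×5.20 = 153.4 kPa.
σ'_h = K_a σ'_v = 0.3859 × 153.4 = 59.21 kPa; u = γ_w × 5.20 = 51.01 kPa.
Total σ_h = 59.21 + 51.01 = 110.2 kPa.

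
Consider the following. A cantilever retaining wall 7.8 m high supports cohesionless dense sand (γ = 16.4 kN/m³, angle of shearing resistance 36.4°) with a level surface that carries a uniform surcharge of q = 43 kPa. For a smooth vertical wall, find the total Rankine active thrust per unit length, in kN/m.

K_a = tan²(45° − φ/2) = 0.2552.
Soil triangle: ½ K_a γ H² = 0.5×0.2552×16.4×7.8² = 127.3 kN/m.
Surcharge rectangle: K_a q H = 0.2552×43×7.8 = 85.58 kN/m.
Total = 127.3 + 85.58 = 212.9 kN/m.

213 kN/m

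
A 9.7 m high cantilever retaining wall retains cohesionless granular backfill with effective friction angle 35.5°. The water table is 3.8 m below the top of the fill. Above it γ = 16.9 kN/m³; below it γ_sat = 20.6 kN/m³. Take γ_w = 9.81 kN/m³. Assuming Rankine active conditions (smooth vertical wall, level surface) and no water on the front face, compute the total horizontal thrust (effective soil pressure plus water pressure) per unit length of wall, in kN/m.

K_a = tan²(45° − φ/2) = 0.2653.
γ' = 20.6 − 9.81 = 10.79 kN/m³. Depth below WT = 5.9 m.
σ'_h at WT = K_a γ d_w = 17.03 kPa; at base = 17.03 + K_a γ' × 5.9 = 33.92 kPa.
P₁ (0–3.8 m) = ½×17.03×3.8 = 32.37. P₂ (3.8–9.7 m) = ½(17.03+33.92)×5.9 = 150.3.
P_w = ½ γ_w h₂² = 0.5×9.81×5.9² = 170.7. Total = 32.37+150.3+170.7 = 353.4 kN/m.

353 kN/m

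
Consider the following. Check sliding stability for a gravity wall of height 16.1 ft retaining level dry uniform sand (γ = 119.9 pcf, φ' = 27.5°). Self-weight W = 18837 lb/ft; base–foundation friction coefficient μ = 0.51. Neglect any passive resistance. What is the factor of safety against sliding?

1.68

K_a = tan²(45° − 27.5°/2) = 0.3682.
P_a = ½K_aγH² = 0.5×0.3682×119.9×16.1² = 5722 lb/ft, acting at H/3 = 5.367 ft above the base.
FS_sliding = μW / P_a = 0.51×18837 / 5722 = 1.679.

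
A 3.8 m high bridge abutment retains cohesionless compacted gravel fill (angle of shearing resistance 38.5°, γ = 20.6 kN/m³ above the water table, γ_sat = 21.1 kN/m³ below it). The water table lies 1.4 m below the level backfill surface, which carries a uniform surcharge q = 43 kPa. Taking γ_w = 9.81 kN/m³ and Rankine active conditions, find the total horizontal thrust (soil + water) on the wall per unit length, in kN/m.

K_a = tan²(45° − φ/2) = 0.2327.
γ' = 21.1 − 9.81 = 11.29 kN/m³. h₂ = H − d_w = 2.4 m.
σ'_h: at surface K_a·q = 10.00; at WT K_a(q+γd_w) = 16.71; at base K_a(q+γd_w+γ'h₂) = 23.02 kPa.
P₁ = ½(10.00+16.71)×1.4 = 18.70; P₂ = ½(16.71+23.02)×2.4 = 47.68; P_w = ½γ_w h₂² = 28.25.
Total = 18.70+47.68+28.25 = 94.63 kN/m.

94.6 kN/m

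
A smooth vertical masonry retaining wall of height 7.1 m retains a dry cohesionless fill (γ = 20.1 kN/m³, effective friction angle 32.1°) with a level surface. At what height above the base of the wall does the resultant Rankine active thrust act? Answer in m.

2.37 m

K_a = 0.3060.
The pressure distribution is triangular, so the resultant acts at H/3 above the base = 7.1/3 = 2.367 m.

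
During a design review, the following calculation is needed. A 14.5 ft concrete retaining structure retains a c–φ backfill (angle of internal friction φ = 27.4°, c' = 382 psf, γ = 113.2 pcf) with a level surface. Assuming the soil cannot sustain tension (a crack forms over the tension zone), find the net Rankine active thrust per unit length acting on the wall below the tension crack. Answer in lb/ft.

242 lb/ft

K_a = 0.3697; √K_a = 0.6080.
Tension-crack depth z_c = 2c/(γ√K_a) = 2×382/(113.2×0.6080) = 11.10 ft.
σ_a at base = K_a γ H − 2c√K_a = 0.3697×113.2×14.5 − 2×382×0.6080 = 142.3 psf.
P_a = ½ × 142.3 × (H − z_c) = 0.5×142.3×3.400 = 241.8 lb/ft.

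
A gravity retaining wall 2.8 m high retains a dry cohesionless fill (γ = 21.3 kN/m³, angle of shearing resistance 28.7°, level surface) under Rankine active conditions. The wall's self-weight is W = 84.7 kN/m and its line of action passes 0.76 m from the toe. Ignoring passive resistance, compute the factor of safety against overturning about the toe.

K_a = tan²(45° − 28.7°/2) = 0.3511.
P_a = ½K_aγH² = 0.5×0.3511×21.3×2.8² = 29.32 kN/m, acting at H/3 = 0.9333 m above the base.
Overturning moment M_o = P_a × H/3 = 29.32 × 0.9333 = 27.36.
Resisting moment M_r = W × 0.76 = 84.7 × 0.76 = 64.37.
FS_overturning = M_r/M_o = 64.37/27.36 = 2.352.

2.35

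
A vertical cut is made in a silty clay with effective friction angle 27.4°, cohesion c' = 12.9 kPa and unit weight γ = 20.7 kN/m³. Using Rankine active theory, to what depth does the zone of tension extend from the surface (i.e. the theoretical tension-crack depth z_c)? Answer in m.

K_a = tan²(45° − 27.4°/2) = 0.3697; √K_a = 0.6080.
The active pressure is zero where K_a γ z = 2c√K_a, so z_c = 2c/(γ√K_a) = 2×12.9/(20.7×0.6080) = 2.050 m.

2.05 m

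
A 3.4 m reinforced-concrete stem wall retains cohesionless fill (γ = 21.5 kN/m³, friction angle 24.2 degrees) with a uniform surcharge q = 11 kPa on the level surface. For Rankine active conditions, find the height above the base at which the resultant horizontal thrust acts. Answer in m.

1.26 m

K_a = 0.4185.
Triangular part P₁ = ½K_aγH² = 52.01 at H/3 = 1.133 m; rectangular part P₂ = K_a q H = 15.65 at H/2 = 1.700 m.
ȳ = (P₁·1.133 + P₂·1.700)/(P₁+P₂) = 1.264 m.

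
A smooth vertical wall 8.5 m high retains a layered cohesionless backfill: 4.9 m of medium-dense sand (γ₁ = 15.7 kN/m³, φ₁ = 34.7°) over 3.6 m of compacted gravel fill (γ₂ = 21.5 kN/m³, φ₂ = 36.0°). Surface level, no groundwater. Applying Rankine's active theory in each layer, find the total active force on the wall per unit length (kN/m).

K_a1 = tan²(45°−34.7°/2) = 0.2745; K_a2 = tan²(45°−36.0°/2) = 0.2596.
Layer 1: σ at base = K_a1 γ₁ h₁ = 21.11 kPa; P₁ = ½×21.11×4.9 = 51.73.
Layer 2: σ_v at top = γ₁h₁ = 76.93; σ_h top = K_a2×76.93 = 19.97; σ_h base = K_a2×(76.93+21.5×3.6) = 40.07.
P₂ = ½(19.97+40.07)×3.6 = 108.1. Total P_a = 51.73+108.1 = 159.8 kN/m.

160 kN/m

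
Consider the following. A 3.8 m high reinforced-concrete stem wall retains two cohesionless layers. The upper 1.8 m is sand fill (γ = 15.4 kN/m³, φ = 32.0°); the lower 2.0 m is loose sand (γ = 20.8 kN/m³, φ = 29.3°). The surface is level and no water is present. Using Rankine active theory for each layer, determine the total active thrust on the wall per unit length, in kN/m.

40.9 kN/m

K_a1 = tan²(45°−32.0°/2) = 0.3073; K_a2 = tan²(45°−29.3°/2) = 0.3428.
Layer 1: σ at base = K_a1 γ₁ h₁ = 8.517 kPa; P₁ = ½×8.517×1.8 = 7.665.
Layer 2: σ_v at top = γ₁h₁ = 27.72; σ_h top = K_a2×27.72 = 9.503; σ_h base = K_a2×(27.72+20.8×2.0) = 23.77.
P₂ = ½(9.503+23.77)×2.0 = 33.27. Total P_a = 7.665+33.27 = 40.93 kN/m.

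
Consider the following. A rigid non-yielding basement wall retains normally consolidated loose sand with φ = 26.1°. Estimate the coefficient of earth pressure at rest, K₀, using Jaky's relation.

0.560

K₀ = 1 − sin φ' = 1 − sin 26.1° = 0.5601.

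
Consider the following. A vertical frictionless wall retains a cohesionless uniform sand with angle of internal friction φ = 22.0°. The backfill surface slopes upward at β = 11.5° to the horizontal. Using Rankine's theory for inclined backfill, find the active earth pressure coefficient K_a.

K_a = cos β · (cos β − √(cos²β − cos²φ)) / (cos β + √(cos²β − cos²φ)).
cos β = 0.9799, cos φ = 0.9272, √(cos²β − cos²φ) = 0.3171.
K_a = 0.9799 × (0.9799 − 0.3171)/(0.9799 + 0.3171) = 0.5007.

0.501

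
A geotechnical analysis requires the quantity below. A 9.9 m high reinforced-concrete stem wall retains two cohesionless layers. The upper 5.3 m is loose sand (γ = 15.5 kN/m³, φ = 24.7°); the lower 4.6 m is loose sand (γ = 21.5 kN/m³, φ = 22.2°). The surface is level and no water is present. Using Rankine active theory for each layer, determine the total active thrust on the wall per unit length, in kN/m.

K_a1 = tan²(45°−24.7°/2) = 0.4106; K_a2 = tan²(45°−22.2°/2) = 0.4515.
Layer 1: σ at base = K_a1 γ₁ h₁ = 33.73 kPa; P₁ = ½×33.73×5.3 = 89.38.
Layer 2: σ_v at top = γ₁h₁ = 82.15; σ_h top = K_a2×82.15 = 37.09; σ_h base = K_a2×(82.15+21.5×4.6) = 81.75.
P₂ = ½(37.09+81.75)×4.6 = 273.3. Total P_a = 89.38+273.3 = 362.7 kN/m.

363 kN/m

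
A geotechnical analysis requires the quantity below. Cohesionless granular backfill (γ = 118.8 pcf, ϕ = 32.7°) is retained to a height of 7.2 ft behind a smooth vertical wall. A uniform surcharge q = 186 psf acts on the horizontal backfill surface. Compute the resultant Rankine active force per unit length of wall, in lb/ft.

1320 lb/ft

K_a = tan²(45° − φ/2) = 0.2985.
Soil triangle: ½ K_a γ H² = 0.5×0.2985×118.8×7.2² = 919.2 lb/ft.
Surcharge rectangle: K_a q H = 0.2985×186×7.2 = 399.7 lb/ft.
Total = 919.2 + 399.7 = 1319 lb/ft.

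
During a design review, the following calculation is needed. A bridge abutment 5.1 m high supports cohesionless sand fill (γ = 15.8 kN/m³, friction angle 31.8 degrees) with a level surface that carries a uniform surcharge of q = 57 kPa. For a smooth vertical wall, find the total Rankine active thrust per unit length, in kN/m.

K_a = tan²(45° − φ/2) = 0.3098.
Soil triangle: ½ K_a γ H² = 0.5×0.3098×15.8×5.1² = 63.66 kN/m.
Surcharge rectangle: K_a q H = 0.3098×57×5.1 = 90.06 kN/m.
Total = 63.66 + 90.06 = 153.7 kN/m.

154 kN/m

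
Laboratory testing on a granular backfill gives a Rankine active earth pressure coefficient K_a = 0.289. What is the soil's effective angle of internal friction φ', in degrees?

K_a = tan²(45° − φ/2) ⇒ 45° − φ/2 = arctan(√0.289) = 28.26°.
φ = 2(45° − 28.26°) = 33.48°.

33.5°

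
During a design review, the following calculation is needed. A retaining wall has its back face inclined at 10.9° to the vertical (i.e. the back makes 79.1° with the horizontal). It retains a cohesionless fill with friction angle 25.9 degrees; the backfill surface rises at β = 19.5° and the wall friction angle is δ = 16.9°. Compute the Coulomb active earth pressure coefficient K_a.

0.653

K_a = sin²(α+φ) / [sin²α · sin(α−δ) · (1 + √{sin(φ+δ)sin(φ−β) / (sin(α−δ)sin(α+β))})²].
With α = 79.1°, φ = 25.9°, δ = 16.9°, β = 19.5°: K_a = 0.6530.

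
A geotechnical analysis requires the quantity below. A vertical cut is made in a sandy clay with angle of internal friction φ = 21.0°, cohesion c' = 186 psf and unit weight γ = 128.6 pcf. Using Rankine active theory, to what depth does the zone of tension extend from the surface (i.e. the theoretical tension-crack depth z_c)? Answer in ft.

4.21 ft

K_a = tan²(45° − 21.0°/2) = 0.4724; √K_a = 0.6873.
The active pressure is zero where K_a γ z = 2c√K_a, so z_c = 2c/(γ√K_a) = 2×186/(128.6×0.6873) = 4.209 ft.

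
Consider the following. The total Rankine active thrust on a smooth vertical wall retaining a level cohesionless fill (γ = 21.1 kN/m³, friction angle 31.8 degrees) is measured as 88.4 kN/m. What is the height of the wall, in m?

5.20 m

K_a = 0.3098. P_a = ½ K_a γ H² ⇒ H = √(2P_a/(K_a γ)).
H = √(2×88.4/(0.3098×21.1)) = 5.201 m.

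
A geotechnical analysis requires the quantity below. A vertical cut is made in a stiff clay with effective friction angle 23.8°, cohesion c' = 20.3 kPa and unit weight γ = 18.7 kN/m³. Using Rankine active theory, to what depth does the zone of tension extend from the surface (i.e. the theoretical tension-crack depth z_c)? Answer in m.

3.33 m

K_a = tan²(45° − 23.8°/2) = 0.4250; √K_a = 0.6519.
The active pressure is zero where K_a γ z = 2c√K_a, so z_c = 2c/(γ√K_a) = 2×20.3/(18.7×0.6519) = 3.330 m.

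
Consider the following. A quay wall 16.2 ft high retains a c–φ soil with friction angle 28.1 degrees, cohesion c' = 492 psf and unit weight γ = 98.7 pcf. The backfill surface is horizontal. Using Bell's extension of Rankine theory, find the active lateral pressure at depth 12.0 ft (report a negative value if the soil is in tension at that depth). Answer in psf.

K_a = (1 − sin φ)/(1 + sin φ) = 0.3596.
σ_a = K_a γ z − 2c√K_a = 0.3596×98.7×12.0 − 2×492×0.5997 = -164.2 psf.

-164 psf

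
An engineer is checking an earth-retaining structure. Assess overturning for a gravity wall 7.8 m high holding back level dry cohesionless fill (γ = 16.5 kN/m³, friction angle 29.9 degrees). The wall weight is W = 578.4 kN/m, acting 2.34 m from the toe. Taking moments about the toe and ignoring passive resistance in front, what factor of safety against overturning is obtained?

3.10

K_a = tan²(45° − 29.9°/2) = 0.3347.
P_a = ½K_aγH² = 0.5×0.3347×16.5×7.8² = 168.0 kN/m, acting at H/3 = 2.600 m above the base.
Overturning moment M_o = P_a × H/3 = 168.0 × 2.600 = 436.8.
Resisting moment M_r = W × 2.34 = 578.4 × 2.34 = 1353.
FS_overturning = M_r/M_o = 1353/436.8 = 3.099.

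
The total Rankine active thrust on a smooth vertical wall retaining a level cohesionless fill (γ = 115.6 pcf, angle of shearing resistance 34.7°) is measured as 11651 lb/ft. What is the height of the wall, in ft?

27.1 ft

K_a = 0.2745. P_a = ½ K_a γ H² ⇒ H = √(2P_a/(K_a γ)).
H = √(2×11651/(0.2745×115.6)) = 27.10 ft.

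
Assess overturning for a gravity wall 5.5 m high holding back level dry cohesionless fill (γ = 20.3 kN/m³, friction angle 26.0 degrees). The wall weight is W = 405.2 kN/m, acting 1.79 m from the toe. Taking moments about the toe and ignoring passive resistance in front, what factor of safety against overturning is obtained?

K_a = tan²(45° − 26.0°/2) = 0.3905.
P_a = ½K_aγH² = 0.5×0.3905×20.3×5.5² = 119.9 kN/m, acting at H/3 = 1.833 m above the base.
Overturning moment M_o = P_a × H/3 = 119.9 × 1.833 = 219.8.
Resisting moment M_r = W × 1.79 = 405.2 × 1.79 = 725.3.
FS_overturning = M_r/M_o = 725.3/219.8 = 3.300.

3.30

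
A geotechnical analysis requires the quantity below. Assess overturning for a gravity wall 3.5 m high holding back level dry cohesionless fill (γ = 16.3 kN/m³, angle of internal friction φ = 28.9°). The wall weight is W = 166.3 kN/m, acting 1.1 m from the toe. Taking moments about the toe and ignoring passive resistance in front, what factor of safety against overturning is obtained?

4.51

K_a = tan²(45° − 28.9°/2) = 0.3484.
P_a = ½K_aγH² = 0.5×0.3484×16.3×3.5² = 34.78 kN/m, acting at H/3 = 1.167 m above the base.
Overturning moment M_o = P_a × H/3 = 34.78 × 1.167 = 40.58.
Resisting moment M_r = W × 1.1 = 166.3 × 1.1 = 182.9.
FS_overturning = M_r/M_o = 182.9/40.58 = 4.508.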